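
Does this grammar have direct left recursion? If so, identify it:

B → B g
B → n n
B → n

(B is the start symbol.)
B → B g: LEFT RECURSIVE (starts with B)
B → n n: starts with n
B → n: starts with n

The grammar has direct left recursion on: B.

Answer: Yes, B is left-recursive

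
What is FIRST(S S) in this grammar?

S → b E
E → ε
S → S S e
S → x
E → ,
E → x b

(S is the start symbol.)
{ 'b', 'x' }

FIRST sets of the non-terminals involved (from the grammar, by fixed-point iteration):
  FIRST(S) = { 'b', 'x' }

To compute FIRST(S S), process the symbols left to right:
Symbol S is a non-terminal. Add FIRST(S) \ {ε} = { 'b', 'x' }
S is not nullable (ε ∉ FIRST(S)), so stop here.
FIRST(S S) = { 'b', 'x' }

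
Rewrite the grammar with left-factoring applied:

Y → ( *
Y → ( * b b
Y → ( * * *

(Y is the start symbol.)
Y → ( * Y'
Y' → ε
Y' → b b
Y' → * *

Left-factoring transforms A → αβ₁ | αβ₂ into A → αA' and A' → β₁ | β₂
(α is the longest common prefix among the alternatives). Repeat until
no nonterminal has two alternatives with a common prefix.

Round 1: Y has alternatives sharing prefix '( *'. Introduce Y': Y → ( * Y'
  Add: Y' → ε
  Add: Y' → b b
  Add: Y' → * *

No remaining common prefixes — done.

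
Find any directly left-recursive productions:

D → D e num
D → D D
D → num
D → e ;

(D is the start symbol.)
Yes, D is left-recursive

Direct left recursion occurs when N → N α for some non-terminal N (the right-hand side begins with the left-hand side itself).

D → D e num: LEFT RECURSIVE (starts with D)
D → D D: LEFT RECURSIVE (starts with D)
D → num: starts with num
D → e ;: starts with e

The grammar has direct left recursion on: D.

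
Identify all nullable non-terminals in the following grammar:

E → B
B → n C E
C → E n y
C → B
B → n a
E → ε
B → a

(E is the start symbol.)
ε-productions: E → ε
So E is immediately nullable.
No further non-terminal can be added: every production for the remaining non-terminals contains a terminal or a non-nullable non-terminal.
Nullable = { 'E' }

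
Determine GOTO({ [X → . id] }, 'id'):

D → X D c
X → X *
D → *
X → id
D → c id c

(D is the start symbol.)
{ [X → id .] }

GOTO(I, 'id') = CLOSURE({ [A → αX.β] : [A → α.Xβ] ∈ I, X = 'id' })

Items with dot before 'id', with the dot advanced:
  [X → . id] → [X → id .]
Closure adds nothing (no advanced item has the dot before a non-terminal).

GOTO = { [X → id .] }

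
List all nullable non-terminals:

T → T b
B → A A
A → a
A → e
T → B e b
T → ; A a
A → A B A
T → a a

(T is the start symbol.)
None

A non-terminal is nullable if it can derive ε (the empty string): either it has an ε-production, or it has a production whose right-hand side consists entirely of nullable non-terminals.

There are no ε-productions, so no non-terminal can derive ε.
No non-terminals are nullable.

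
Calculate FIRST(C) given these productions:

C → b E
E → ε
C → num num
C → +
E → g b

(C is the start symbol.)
{ '+', 'b', 'num' }

To compute FIRST(C), examine every production with C on the left-hand side, reading each right-hand side left to right until a non-nullable symbol is reached.

From C → b E:
  - b is a terminal: add 'b' and stop
From C → num num:
  - num is a terminal: add 'num' and stop
From C → +:
  - '+' is a terminal: add '+' and stop

Collecting: FIRST(C) = { '+', 'b', 'num' }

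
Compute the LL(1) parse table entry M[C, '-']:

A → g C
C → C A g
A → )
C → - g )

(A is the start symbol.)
To find M[C, '-'], we find productions for C where '-' is in the predict set (PREDICT(N → α) = (FIRST(α) \ {ε}) ∪ (FOLLOW(N) if α ⇒* ε)).

Relevant sets:
  FIRST(C) = { '-' }

C → C A g: PREDICT = { '-' }
  '-' is in predict set, so this production goes in M[C, '-']
C → - g ): PREDICT = { '-' }
  '-' is in predict set, so this production goes in M[C, '-']

M[C, '-'] = C → C A g, C → - g )  (a multiply-defined cell — the grammar is not LL(1))

Answer: C → C A g, C → - g )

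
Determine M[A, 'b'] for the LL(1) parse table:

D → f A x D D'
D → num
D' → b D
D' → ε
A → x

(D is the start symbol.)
To find M[A, 'b'], we find productions for A where 'b' is in the predict set (PREDICT(N → α) = (FIRST(α) \ {ε}) ∪ (FOLLOW(N) if α ⇒* ε)).

A → x: PREDICT = { 'x' }

M[A, 'b'] is empty (no production applies)

Answer: Empty (error entry)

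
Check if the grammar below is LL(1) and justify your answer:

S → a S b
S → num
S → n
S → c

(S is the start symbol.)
Yes, the grammar is LL(1).

A grammar is LL(1) if for each non-terminal N with multiple productions, the predict sets of those productions are pairwise disjoint, where PREDICT(N → α) = (FIRST(α) \ {ε}) ∪ (FOLLOW(N) if α ⇒* ε).

For S:
  PREDICT(S → a S b) = { 'a' }
  PREDICT(S → num) = { 'num' }
  PREDICT(S → n) = { 'n' }
  PREDICT(S → c) = { 'c' }

All predict sets are disjoint. The grammar IS LL(1).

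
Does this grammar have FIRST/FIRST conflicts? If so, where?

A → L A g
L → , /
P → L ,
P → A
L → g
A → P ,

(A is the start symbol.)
Yes. A → L A g / A → P ',' on { ',', 'g' }; P → L ',' / P → A on { ',', 'g' }

A FIRST/FIRST conflict occurs when two productions N → α and N → β for the same non-terminal have FIRST(α) ∩ FIRST(β) ≠ ∅ (with ε ∈ FIRST of a nullable right-hand side, so two nullable alternatives also conflict).

FIRST sets of the non-terminals at (or reachable through a nullable prefix from) the front of some alternative:
  FIRST(L) = { ',', 'g' }
  FIRST(P) = { ',', 'g' }
  FIRST(A) = { ',', 'g' }

Productions for A:
  A → L A g: FIRST = { ',', 'g' }
  A → P ,: FIRST = { ',', 'g' }
Productions for L:
  L → , /: FIRST = { ',' }
  L → g: FIRST = { 'g' }
Productions for P:
  P → L ,: FIRST = { ',', 'g' }
  P → A: FIRST = { ',', 'g' }

Conflict for A: A → L A g and A → P ,
  Overlap: { ',', 'g' }
Conflict for P: P → L , and P → A
  Overlap: { ',', 'g' }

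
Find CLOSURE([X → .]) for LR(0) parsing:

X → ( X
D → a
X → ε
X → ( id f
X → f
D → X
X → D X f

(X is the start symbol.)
To compute CLOSURE, for each item [A → α.Bβ] where B is a non-terminal, add [B → .γ] for all productions B → γ; repeat for the newly added items until nothing changes.

Start with: [X → .]
The dot is at the end, so nothing is added.

CLOSURE = { [X → .] }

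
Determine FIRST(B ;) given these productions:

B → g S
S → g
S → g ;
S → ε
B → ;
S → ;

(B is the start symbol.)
{ ';', 'g' }

FIRST sets of the non-terminals involved (from the grammar, by fixed-point iteration):
  FIRST(B) = { ';', 'g' }

To compute FIRST(B ;), process the symbols left to right:
Symbol B is a non-terminal. Add FIRST(B) \ {ε} = { ';', 'g' }
B is not nullable (ε ∉ FIRST(B)), so stop here.
FIRST(B ;) = { ';', 'g' }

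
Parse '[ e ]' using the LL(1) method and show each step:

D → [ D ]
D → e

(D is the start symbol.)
Stack is shown with the top on the left.

Stack    Input    Action
------------------------
D $      [ e ] $  output D → [ D ]
[ D ] $  [ e ] $  match '['
D ] $    e ] $    output D → e
e ] $    e ] $    match 'e'
] $      ] $      match ']'
$        $        accept

The string is accepted.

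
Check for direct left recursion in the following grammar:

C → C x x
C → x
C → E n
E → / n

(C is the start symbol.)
Yes, C is left-recursive

Direct left recursion occurs when N → N α for some non-terminal N (the right-hand side begins with the left-hand side itself).

C → C x x: LEFT RECURSIVE (starts with C)
C → x: starts with x
C → E n: starts with E
E → / n: starts with '/'

The grammar has direct left recursion on: C.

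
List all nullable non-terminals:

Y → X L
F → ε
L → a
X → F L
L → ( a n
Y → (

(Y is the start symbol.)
A non-terminal is nullable if it can derive ε (the empty string): either it has an ε-production, or it has a production whose right-hand side consists entirely of nullable non-terminals.

ε-productions: F → ε
So F is immediately nullable.
No further non-terminal can be added: every production for the remaining non-terminals contains a terminal or a non-nullable non-terminal.
Nullable = { 'F' }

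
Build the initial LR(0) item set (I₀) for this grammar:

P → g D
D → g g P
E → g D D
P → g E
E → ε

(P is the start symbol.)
{ [P → . g D], [P → . g E], [P' → . P] }

First, augment the grammar with P' → P
I₀ = CLOSURE({ [P' → . P] }):
  [P' → . P] has the dot before P: add [P → . g D], [P → . g E]
No further items can be added.

I₀ = { [P → . g D], [P → . g E], [P' → . P] }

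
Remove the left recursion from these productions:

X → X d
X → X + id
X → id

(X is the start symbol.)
X → id X'
X' → d X'
X' → + id X'
X' → ε

X is directly left-recursive. The standard transformation for
  A → A α₁ | ... | A α_m | β₁ | ... | β_n
is
  A  → β₁ A' | ... | β_n A'
  A' → α₁ A' | ... | α_m A' | ε

X → id becomes X → id X'
X → X d becomes X' → d X'
X → X + id becomes X' → + id X'
Add X' → ε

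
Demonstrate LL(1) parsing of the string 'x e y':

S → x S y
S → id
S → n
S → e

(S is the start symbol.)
Stack is shown with the top on the left.

Stack    Input    Action
------------------------
S $      x e y $  output S → x S y
x S y $  x e y $  match 'x'
S y $    e y $    output S → e
e y $    e y $    match 'e'
y $      y $      match 'y'
$        $        accept

The string is accepted.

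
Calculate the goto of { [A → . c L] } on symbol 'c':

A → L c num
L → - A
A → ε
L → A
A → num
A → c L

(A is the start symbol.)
GOTO(I, 'c') = CLOSURE({ [A → αX.β] : [A → α.Xβ] ∈ I, X = 'c' })

Items with dot before 'c', with the dot advanced:
  [A → . c L] → [A → c . L]
Closure of the advanced items:
  [A → c . L] has the dot before L: add [L → . - A], [L → . A]
  [L → . A] has the dot before A: add [A → . L c num], [A → .], [A → . num], [A → . c L]

GOTO = { [A → . L c num], [A → . c L], [A → . num], [A → .], [A → c . L], [L → . - A], [L → . A] }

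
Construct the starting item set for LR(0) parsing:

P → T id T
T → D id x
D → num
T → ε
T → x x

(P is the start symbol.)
First, augment the grammar with P' → P
I₀ = CLOSURE({ [P' → . P] }):
  [P' → . P] has the dot before P: add [P → . T id T]
  [P → . T id T] has the dot before T: add [T → . D id x], [T → .], [T → . x x]
  [T → . D id x] has the dot before D: add [D → . num]
No further items can be added.

I₀ = { [D → . num], [P → . T id T], [P' → . P], [T → . D id x], [T → . x x], [T → .] }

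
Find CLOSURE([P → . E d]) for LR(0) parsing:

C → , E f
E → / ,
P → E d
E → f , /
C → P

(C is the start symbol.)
To compute CLOSURE, for each item [A → α.Bβ] where B is a non-terminal, add [B → .γ] for all productions B → γ; repeat for the newly added items until nothing changes.

Start with: [P → . E d]
  [P → . E d] has the dot before E: add [E → . / ,], [E → . f , /]
No further items can be added.

CLOSURE = { [E → . / ,], [E → . f , /], [P → . E d] }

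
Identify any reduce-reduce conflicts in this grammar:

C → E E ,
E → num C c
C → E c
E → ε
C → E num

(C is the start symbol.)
Augment with C' → C and build the canonical LR(0) collection (I0 = CLOSURE({[C' → . C]}), then GOTO on every symbol after a dot until no new states appear). It has 10 states:
  I0: { [C → . E E ,], [C → . E c], [C → . E num], [C' → . C], [E → . num C c], [E → .] }  — shift, reduce
  I1: { [C' → C .] }  — accept
  I2: { [C → E . E ,], [C → E . c], [C → E . num], [E → . num C c], [E → .] }  — shift, reduce
  I3: { [C → . E E ,], [C → . E c], [C → . E num], [E → . num C c], [E → .], [E → num . C c] }  — shift, reduce
  I4: { [E → num C . c] }  — shift
  I5: { [E → num C c .] }  — reduce
  I6: { [C → E E . ,] }  — shift
  I7: { [C → E c .] }  — reduce
  I8: { [C → . E E ,], [C → . E c], [C → . E num], [C → E num .], [E → . num C c], [E → .], [E → num . C c] }  — shift, 2 reduces
  I9: { [C → E E , .] }  — reduce

I8 contains complete items [C → E num .], [E → .] — reduce-reduce conflict.

Answer: Yes — I8: [C → E num .] vs [E → .]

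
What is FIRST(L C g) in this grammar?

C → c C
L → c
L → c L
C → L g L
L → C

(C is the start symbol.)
FIRST sets of the non-terminals involved (from the grammar, by fixed-point iteration):
  FIRST(L) = { 'c' }

To compute FIRST(L C g), process the symbols left to right:
Symbol L is a non-terminal. Add FIRST(L) \ {ε} = { 'c' }
L is not nullable (ε ∉ FIRST(L)), so stop here.
FIRST(L C g) = { 'c' }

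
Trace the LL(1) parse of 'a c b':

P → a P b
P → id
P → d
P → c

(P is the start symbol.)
LL(1) parsing maintains a stack (initially the start symbol over $) and the input. At each step: if the stack top is a terminal, match it against the current input token; if it is a non-terminal N, replace it with the RHS of M[N, lookahead] (the unique production whose predict set contains the lookahead).

Stack is shown with the top on the left.

Stack    Input    Action
------------------------
P $      a c b $  output P → a P b
a P b $  a c b $  match 'a'
P b $    c b $    output P → c
c b $    c b $    match 'c'
b $      b $      match 'b'
$        $        accept

The string is accepted.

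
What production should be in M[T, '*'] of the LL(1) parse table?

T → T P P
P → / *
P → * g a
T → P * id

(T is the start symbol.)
T → T P P, T → P * id

To find M[T, '*'], we find productions for T where '*' is in the predict set (PREDICT(N → α) = (FIRST(α) \ {ε}) ∪ (FOLLOW(N) if α ⇒* ε)).

Relevant sets:
  FIRST(T) = { '*', '/' }
  FIRST(P) = { '*', '/' }

T → T P P: PREDICT = { '*', '/' }
  '*' is in predict set, so this production goes in M[T, '*']
T → P * id: PREDICT = { '*', '/' }
  '*' is in predict set, so this production goes in M[T, '*']

M[T, '*'] = T → T P P, T → P * id  (a multiply-defined cell — the grammar is not LL(1))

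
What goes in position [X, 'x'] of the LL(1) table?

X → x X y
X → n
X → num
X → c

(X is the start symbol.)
To find M[X, 'x'], we find productions for X where 'x' is in the predict set (PREDICT(N → α) = (FIRST(α) \ {ε}) ∪ (FOLLOW(N) if α ⇒* ε)).

X → x X y: PREDICT = { 'x' }
  'x' is in predict set, so this production goes in M[X, 'x']
X → n: PREDICT = { 'n' }
X → num: PREDICT = { 'num' }
X → c: PREDICT = { 'c' }

M[X, 'x'] = X → x X y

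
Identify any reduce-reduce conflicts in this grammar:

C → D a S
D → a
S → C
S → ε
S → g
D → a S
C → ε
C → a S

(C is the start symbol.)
A reduce-reduce conflict occurs when an LR(0) state has two complete items [A → α .] and [B → β .] — both call for a reduction, and with no lookahead the parser cannot choose between them.

Augment with C' → C and build the canonical LR(0) collection (I0 = CLOSURE({[C' → . C]}), then GOTO on every symbol after a dot until no new states appear). It has 9 states:
  I0: { [C → . D a S], [C → . a S], [C → .], [C' → . C], [D → . a S], [D → . a] }  — shift, reduce
  I1: { [C' → C .] }  — accept
  I2: { [C → D . a S] }  — shift
  I3: { [C → . D a S], [C → . a S], [C → .], [C → a . S], [D → . a S], [D → . a], [D → a . S], [D → a .], [S → . C], [S → . g], [S → .] }  — shift, 3 reduces
  I4: { [S → C .] }  — reduce
  I5: { [C → a S .], [D → a S .] }  — 2 reduces
  I6: { [S → g .] }  — reduce
  I7: { [C → . D a S], [C → . a S], [C → .], [C → D a . S], [D → . a S], [D → . a], [S → . C], [S → . g], [S → .] }  — shift, 2 reduces
  I8: { [C → D a S .] }  — reduce

I3 contains complete items [C → .], [D → a .], [S → .] — reduce-reduce conflict.
I5 contains complete items [C → a S .], [D → a S .] — reduce-reduce conflict.
I7 contains complete items [C → .], [S → .] — reduce-reduce conflict.

Answer: Yes — I3: [C → .] vs [D → a .]; I5: [C → a S .] vs [D → a S .]; I7: [C → .] vs [S → .]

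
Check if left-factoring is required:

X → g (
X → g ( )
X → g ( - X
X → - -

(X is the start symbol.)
Left-factoring is needed when two productions for the same non-terminal
share a common prefix on the right-hand side.

Productions for X:
  X → g (
  X → g ( )
  X → g ( - X
  X → - -

Found common prefix 'g (' in productions for X

Answer: Yes, X has productions with common prefix 'g ('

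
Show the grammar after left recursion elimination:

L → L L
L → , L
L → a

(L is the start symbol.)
L is directly left-recursive. The standard transformation for
  A → A α₁ | ... | A α_m | β₁ | ... | β_n
is
  A  → β₁ A' | ... | β_n A'
  A' → α₁ A' | ... | α_m A' | ε

L → , L becomes L → , L L'
L → a becomes L → a L'
L → L L becomes L' → L L'
Add L' → ε

Resulting grammar:
L → , L L'
L → a L'
L' → L L'
L' → ε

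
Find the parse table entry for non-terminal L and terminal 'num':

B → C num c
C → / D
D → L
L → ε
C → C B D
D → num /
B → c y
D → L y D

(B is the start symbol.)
To find M[L, 'num'], we find productions for L where 'num' is in the predict set (PREDICT(N → α) = (FIRST(α) \ {ε}) ∪ (FOLLOW(N) if α ⇒* ε)).

Relevant sets:
  FOLLOW(L) = { '/', 'c', 'num', 'y' }

L → ε: PREDICT = { '/', 'c', 'num', 'y' }
  'num' is in predict set, so this production goes in M[L, 'num']

M[L, 'num'] = L → ε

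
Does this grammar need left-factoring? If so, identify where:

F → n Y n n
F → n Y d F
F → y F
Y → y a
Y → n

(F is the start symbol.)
Yes, F has productions with common prefix 'n Y'

Left-factoring is needed when two productions for the same non-terminal
share a common prefix on the right-hand side.

Productions for F:
  F → n Y n n
  F → n Y d F
  F → y F
Productions for Y:
  Y → y a
  Y → n

Found common prefix 'n Y' in productions for F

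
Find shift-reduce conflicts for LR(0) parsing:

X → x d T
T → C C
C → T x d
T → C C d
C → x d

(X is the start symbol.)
A shift-reduce conflict occurs when an LR(0) state has both:
  - a complete (reduce) item [A → α .] (dot at the end), and
  - a shift item [B → β . c γ] (dot before a terminal).

Augment with X' → X and build the canonical LR(0) collection (I0 = CLOSURE({[X' → . X]}), then GOTO on every symbol after a dot until no new states appear). It has 13 states:
  I0: { [X → . x d T], [X' → . X] }  — shift
  I1: { [X' → X .] }  — accept
  I2: { [X → x . d T] }  — shift
  I3: { [C → . T x d], [C → . x d], [T → . C C d], [T → . C C], [X → x d . T] }  — shift
  I4: { [C → . T x d], [C → . x d], [T → . C C d], [T → . C C], [T → C . C d], [T → C . C] }  — shift
  I5: { [C → T . x d], [X → x d T .] }  — shift, reduce
  I6: { [C → x . d] }  — shift
  I7: { [C → x d .] }  — reduce
  I8: { [C → T x . d] }  — shift
  I9: { [C → T x d .] }  — reduce
  I10: { [C → . T x d], [C → . x d], [T → . C C d], [T → . C C], [T → C . C d], [T → C . C], [T → C C . d], [T → C C .] }  — shift, reduce
  I11: { [C → T . x d] }  — shift
  I12: { [T → C C d .] }  — reduce

I5 contains reduce item [X → x d T .] and shift item [C → T . x d] — shift-reduce conflict.
I10 contains reduce item [T → C C .] and shift items [C → . x d], [T → C C . d] — shift-reduce conflict.

Answer: Yes — I5: [X → x d T .] vs [C → T . x d]; I10: [T → C C .] vs [C → . x d]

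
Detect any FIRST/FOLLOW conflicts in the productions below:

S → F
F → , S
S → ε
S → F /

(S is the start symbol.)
No FIRST/FOLLOW conflicts.

Nullable non-terminals: S.
FIRST sets used below: FIRST(F) = { ',' }

S: nullable alternative(s) S → ε; FOLLOW(S) = { $, '/' }
  S → F: FIRST \ {ε} = { ',' } — disjoint from FOLLOW(S)
  S → ε: FIRST \ {ε} = { } — this is the only nullable alternative, skip
  S → F /: FIRST \ {ε} = { ',' } — disjoint from FOLLOW(S)

F has no nullable alternative, so no FIRST/FOLLOW check is needed there.

No FIRST/FOLLOW conflicts found.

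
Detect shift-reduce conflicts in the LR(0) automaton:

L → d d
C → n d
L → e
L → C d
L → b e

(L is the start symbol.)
Augment with L' → L and build the canonical LR(0) collection (I0 = CLOSURE({[L' → . L]}), then GOTO on every symbol after a dot until no new states appear). It has 11 states:
  I0: { [C → . n d], [L → . C d], [L → . b e], [L → . d d], [L → . e], [L' → . L] }  — shift
  I1: { [L → C . d] }  — shift
  I2: { [L' → L .] }  — accept
  I3: { [L → b . e] }  — shift
  I4: { [L → d . d] }  — shift
  I5: { [L → e .] }  — reduce
  I6: { [C → n . d] }  — shift
  I7: { [C → n d .] }  — reduce
  I8: { [L → d d .] }  — reduce
  I9: { [L → b e .] }  — reduce
  I10: { [L → C d .] }  — reduce

No state contains both a complete item and a shift item.

Answer: No shift-reduce conflicts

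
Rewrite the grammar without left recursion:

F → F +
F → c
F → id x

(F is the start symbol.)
F → c F'
F → id x F'
F' → + F'
F' → ε

F is directly left-recursive. The standard transformation for
  A → A α₁ | ... | A α_m | β₁ | ... | β_n
is
  A  → β₁ A' | ... | β_n A'
  A' → α₁ A' | ... | α_m A' | ε

F → c becomes F → c F'
F → id x becomes F → id x F'
F → F + becomes F' → + F'
Add F' → ε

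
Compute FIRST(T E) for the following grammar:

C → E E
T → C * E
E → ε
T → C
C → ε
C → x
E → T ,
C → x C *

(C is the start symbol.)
FIRST sets of the non-terminals involved (from the grammar, by fixed-point iteration):
  FIRST(T) = { '*', ',', 'x', ε }
  FIRST(E) = { '*', ',', 'x', ε }

To compute FIRST(T E), process the symbols left to right:
Symbol T is a non-terminal. Add FIRST(T) \ {ε} = { '*', ',', 'x' }
T is nullable (ε ∈ FIRST(T)), continue to the next symbol.
Symbol E is a non-terminal. Add FIRST(E) \ {ε} = { '*', ',', 'x' }
E is nullable (ε ∈ FIRST(E)), continue to the next symbol.
All symbols are nullable, so ε is in the result.
FIRST(T E) = { '*', ',', 'x', ε }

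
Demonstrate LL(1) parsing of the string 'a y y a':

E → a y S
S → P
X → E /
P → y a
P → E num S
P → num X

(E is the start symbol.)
Stack is shown with the top on the left.

Stack    Input      Action
--------------------------
E $      a y y a $  output E → a y S
a y S $  a y y a $  match 'a'
y S $    y y a $    match 'y'
S $      y a $      output S → P
P $      y a $      output P → y a
y a $    y a $      match 'y'
a $      a $        match 'a'
$        $          accept

The string is accepted.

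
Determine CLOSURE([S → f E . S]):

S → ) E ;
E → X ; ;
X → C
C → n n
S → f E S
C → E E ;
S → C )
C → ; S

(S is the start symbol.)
To compute CLOSURE, for each item [A → α.Bβ] where B is a non-terminal, add [B → .γ] for all productions B → γ; repeat for the newly added items until nothing changes.

Start with: [S → f E . S]
  [S → f E . S] has the dot before S: add [S → . ) E ;], [S → . f E S], [S → . C )]
  [S → . C )] has the dot before C: add [C → . n n], [C → . E E ;], [C → . ; S]
  [C → . E E ;] has the dot before E: add [E → . X ; ;]
  [E → . X ; ;] has the dot before X: add [X → . C]
No further items can be added.

CLOSURE = { [C → . ; S], [C → . E E ;], [C → . n n], [E → . X ; ;], [S → . ) E ;], [S → . C )], [S → . f E S], [S → f E . S], [X → . C] }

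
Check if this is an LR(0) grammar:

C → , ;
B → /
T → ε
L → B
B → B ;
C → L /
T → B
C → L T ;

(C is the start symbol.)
No. Shift-reduce conflict between [L → B .] and [B → B . ;]

A grammar is LR(0) if no state in the canonical LR(0) collection has:
  - both a shift item (dot before a terminal) and a complete item (shift-reduce conflict), or
  - two or more complete items (reduce-reduce conflict; the accept item [C' → C .] counts as a complete item here).

Augment with C' → C and build the canonical LR(0) collection (I0 = CLOSURE({[C' → . C]}), then GOTO on every symbol after a dot until no new states appear). It has 12 states:
  I0: { [B → . /], [B → . B ;], [C → . , ;], [C → . L /], [C → . L T ;], [C' → . C], [L → . B] }  — shift
  I1: { [C → , . ;] }  — shift
  I2: { [B → / .] }  — reduce
  I3: { [B → B . ;], [L → B .] }  — shift, reduce
  I4: { [C' → C .] }  — accept
  I5: { [B → . /], [B → . B ;], [C → L . /], [C → L . T ;], [T → . B], [T → .] }  — shift, reduce
  I6: { [B → / .], [C → L / .] }  — 2 reduces
  I7: { [B → B . ;], [T → B .] }  — shift, reduce
  I8: { [C → L T . ;] }  — shift
  I9: { [C → L T ; .] }  — reduce
  I10: { [B → B ; .] }  — reduce
  I11: { [C → , ; .] }  — reduce

Conflict in state I3:
  Shift-reduce conflict between [L → B .] and [B → B . ;]
So the grammar is NOT LR(0).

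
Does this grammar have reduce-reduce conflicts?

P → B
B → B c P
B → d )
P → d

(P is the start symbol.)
A reduce-reduce conflict occurs when an LR(0) state has two complete items [A → α .] and [B → β .] — both call for a reduction, and with no lookahead the parser cannot choose between them.

Augment with P' → P and build the canonical LR(0) collection (I0 = CLOSURE({[P' → . P]}), then GOTO on every symbol after a dot until no new states appear). It has 7 states:
  I0: { [B → . B c P], [B → . d )], [P → . B], [P → . d], [P' → . P] }  — shift
  I1: { [B → B . c P], [P → B .] }  — shift, reduce
  I2: { [P' → P .] }  — accept
  I3: { [B → d . )], [P → d .] }  — shift, reduce
  I4: { [B → d ) .] }  — reduce
  I5: { [B → . B c P], [B → . d )], [B → B c . P], [P → . B], [P → . d] }  — shift
  I6: { [B → B c P .] }  — reduce

No state contains more than one complete item.

Answer: No reduce-reduce conflicts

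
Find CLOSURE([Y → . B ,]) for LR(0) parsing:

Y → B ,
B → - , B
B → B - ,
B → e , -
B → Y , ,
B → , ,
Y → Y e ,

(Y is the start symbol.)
{ [B → . , ,], [B → . - , B], [B → . B - ,], [B → . Y , ,], [B → . e , -], [Y → . B ,], [Y → . Y e ,] }

To compute CLOSURE, for each item [A → α.Bβ] where B is a non-terminal, add [B → .γ] for all productions B → γ; repeat for the newly added items until nothing changes.

Start with: [Y → . B ,]
  [Y → . B ,] has the dot before B: add [B → . - , B], [B → . B - ,], [B → . e , -], [B → . Y , ,], [B → . , ,]
  [B → . Y , ,] has the dot before Y: add [Y → . Y e ,]
No further items can be added.

CLOSURE = { [B → . , ,], [B → . - , B], [B → . B - ,], [B → . Y , ,], [B → . e , -], [Y → . B ,], [Y → . Y e ,] }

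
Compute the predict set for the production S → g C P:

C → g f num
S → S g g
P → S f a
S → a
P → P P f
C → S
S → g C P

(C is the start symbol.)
{ 'g' }

PREDICT(S → g C P) = (FIRST(RHS) \ {ε}) ∪ (FOLLOW(S) if ε ∈ FIRST(RHS), i.e. RHS ⇒* ε)
FIRST(g C P) = { 'g' }
ε ∉ FIRST(g C P), so FOLLOW(S) is not added.
PREDICT(S → g C P) = { 'g' }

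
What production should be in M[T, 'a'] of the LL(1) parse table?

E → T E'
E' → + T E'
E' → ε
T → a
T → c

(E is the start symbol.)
T → a

To find M[T, 'a'], we find productions for T where 'a' is in the predict set (PREDICT(N → α) = (FIRST(α) \ {ε}) ∪ (FOLLOW(N) if α ⇒* ε)).

T → a: PREDICT = { 'a' }
  'a' is in predict set, so this production goes in M[T, 'a']
T → c: PREDICT = { 'c' }

M[T, 'a'] = T → a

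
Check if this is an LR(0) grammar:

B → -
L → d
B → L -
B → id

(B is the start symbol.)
Augment with B' → B and build the canonical LR(0) collection (I0 = CLOSURE({[B' → . B]}), then GOTO on every symbol after a dot until no new states appear). It has 7 states:
  I0: { [B → . -], [B → . L -], [B → . id], [B' → . B], [L → . d] }  — shift
  I1: { [B → - .] }  — reduce
  I2: { [B' → B .] }  — accept
  I3: { [B → L . -] }  — shift
  I4: { [L → d .] }  — reduce
  I5: { [B → id .] }  — reduce
  I6: { [B → L - .] }  — reduce

Every state is either a pure shift/goto state or contains exactly one complete item and nothing to shift — no conflicts. The grammar is LR(0).

Answer: Yes, the grammar is LR(0)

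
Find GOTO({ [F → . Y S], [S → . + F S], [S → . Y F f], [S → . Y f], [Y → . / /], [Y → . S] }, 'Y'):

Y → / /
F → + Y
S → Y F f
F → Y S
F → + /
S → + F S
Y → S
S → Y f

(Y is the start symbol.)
{ [F → . + /], [F → . + Y], [F → . Y S], [F → Y . S], [S → . + F S], [S → . Y F f], [S → . Y f], [S → Y . F f], [S → Y . f], [Y → . / /], [Y → . S] }

GOTO(I, 'Y') = CLOSURE({ [A → αX.β] : [A → α.Xβ] ∈ I, X = 'Y' })

Items with dot before 'Y', with the dot advanced:
  [F → . Y S] → [F → Y . S]
  [S → . Y F f] → [S → Y . F f]
  [S → . Y f] → [S → Y . f]
Closure of the advanced items:
  [F → Y . S] has the dot before S: add [S → . Y F f], [S → . + F S], [S → . Y f]
  [S → Y . F f] has the dot before F: add [F → . + Y], [F → . Y S], [F → . + /]
  [S → . Y F f] has the dot before Y: add [Y → . / /], [Y → . S]

GOTO = { [F → . + /], [F → . + Y], [F → . Y S], [F → Y . S], [S → . + F S], [S → . Y F f], [S → . Y f], [S → Y . F f], [S → Y . f], [Y → . / /], [Y → . S] }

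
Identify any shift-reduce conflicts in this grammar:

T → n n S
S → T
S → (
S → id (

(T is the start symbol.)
No shift-reduce conflicts

A shift-reduce conflict occurs when an LR(0) state has both:
  - a complete (reduce) item [A → α .] (dot at the end), and
  - a shift item [B → β . c γ] (dot before a terminal).

Augment with T' → T and build the canonical LR(0) collection (I0 = CLOSURE({[T' → . T]}), then GOTO on every symbol after a dot until no new states appear). It has 9 states:
  I0: { [T → . n n S], [T' → . T] }  — shift
  I1: { [T' → T .] }  — accept
  I2: { [T → n . n S] }  — shift
  I3: { [S → . (], [S → . T], [S → . id (], [T → . n n S], [T → n n . S] }  — shift
  I4: { [S → ( .] }  — reduce
  I5: { [T → n n S .] }  — reduce
  I6: { [S → T .] }  — reduce
  I7: { [S → id . (] }  — shift
  I8: { [S → id ( .] }  — reduce

No state contains both a complete item and a shift item.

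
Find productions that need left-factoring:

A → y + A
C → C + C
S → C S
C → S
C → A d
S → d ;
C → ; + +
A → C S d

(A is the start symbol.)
Left-factoring is needed when two productions for the same non-terminal
share a common prefix on the right-hand side.

Productions for A:
  A → y + A
  A → C S d
Productions for C:
  C → C + C
  C → S
  C → A d
  C → ; + +
Productions for S:
  S → C S
  S → d ;

No common prefixes found.

Answer: No, left-factoring is not needed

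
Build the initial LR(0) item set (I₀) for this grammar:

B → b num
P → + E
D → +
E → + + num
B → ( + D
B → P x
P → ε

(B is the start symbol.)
First, augment the grammar with B' → B
I₀ = CLOSURE({ [B' → . B] }):
  [B' → . B] has the dot before B: add [B → . b num], [B → . ( + D], [B → . P x]
  [B → . P x] has the dot before P: add [P → . + E], [P → .]
No further items can be added.

I₀ = { [B → . ( + D], [B → . P x], [B → . b num], [B' → . B], [P → . + E], [P → .] }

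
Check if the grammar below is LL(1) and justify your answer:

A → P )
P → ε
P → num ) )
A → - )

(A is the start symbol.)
Yes, the grammar is LL(1).

Relevant sets:
  FIRST(P) = { 'num', ε }
  FOLLOW(P) = { ')' }

For A:
  PREDICT(A → P ')') = { ')', 'num' }
  PREDICT(A → '-' ')') = { '-' }
For P:
  PREDICT(P → ε) = { ')' }
  PREDICT(P → num ')' ')') = { 'num' }

All predict sets are disjoint. The grammar IS LL(1).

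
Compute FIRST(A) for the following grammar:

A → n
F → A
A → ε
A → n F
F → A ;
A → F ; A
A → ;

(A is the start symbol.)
To compute FIRST(A), examine every production with A on the left-hand side, reading each right-hand side left to right until a non-nullable symbol is reached.

FIRST sets of the other non-terminals involved (by the same procedure, iterated to a fixed point):
  FIRST(F) = { ';', 'n', ε }

From A → n:
  - n is a terminal: add 'n' and stop
From A → ε:
  - ε-production, so ε ∈ FIRST(A)
From A → n F:
  - n is a terminal: add 'n' and stop
From A → F ; A:
  - F is a non-terminal: add FIRST(F) \ {ε} = { ';', 'n' }
    F is nullable, so continue to the next symbol
  - ';' is a terminal: add ';' and stop
From A → ;:
  - ';' is a terminal: add ';' and stop

Collecting: FIRST(A) = { ';', 'n', ε }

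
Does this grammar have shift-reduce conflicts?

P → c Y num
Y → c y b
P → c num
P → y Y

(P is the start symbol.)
No shift-reduce conflicts

A shift-reduce conflict occurs when an LR(0) state has both:
  - a complete (reduce) item [A → α .] (dot at the end), and
  - a shift item [B → β . c γ] (dot before a terminal).

Augment with P' → P and build the canonical LR(0) collection (I0 = CLOSURE({[P' → . P]}), then GOTO on every symbol after a dot until no new states appear). It has 11 states:
  I0: { [P → . c Y num], [P → . c num], [P → . y Y], [P' → . P] }  — shift
  I1: { [P' → P .] }  — accept
  I2: { [P → c . Y num], [P → c . num], [Y → . c y b] }  — shift
  I3: { [P → y . Y], [Y → . c y b] }  — shift
  I4: { [P → y Y .] }  — reduce
  I5: { [Y → c . y b] }  — shift
  I6: { [Y → c y . b] }  — shift
  I7: { [Y → c y b .] }  — reduce
  I8: { [P → c Y . num] }  — shift
  I9: { [P → c num .] }  — reduce
  I10: { [P → c Y num .] }  — reduce

No state contains both a complete item and a shift item.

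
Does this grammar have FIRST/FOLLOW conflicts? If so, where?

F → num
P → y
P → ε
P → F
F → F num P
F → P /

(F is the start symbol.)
A FIRST/FOLLOW conflict occurs when a non-terminal N has a nullable alternative N → β (β ⇒* ε) and another alternative N → α with FIRST(α) ∩ FOLLOW(N) ≠ ∅: on such a lookahead the parser cannot decide between expanding α and letting N vanish via β.

Nullable non-terminals: P.
FIRST sets used below: FIRST(F) = { '/', 'num', 'y' }

P: nullable alternative(s) P → ε; FOLLOW(P) = { $, '/', 'num' }
  P → y: FIRST \ {ε} = { 'y' } — disjoint from FOLLOW(P)
  P → ε: FIRST \ {ε} = { } — this is the only nullable alternative, skip
  P → F: FIRST \ {ε} = { '/', 'num', 'y' } — overlaps FOLLOW(P) on { '/', 'num' }: CONFLICT

F has no nullable alternative, so no FIRST/FOLLOW check is needed there.

So the grammar has 1 FIRST/FOLLOW conflict (marked CONFLICT above).

Answer: Yes. P → F with FOLLOW(P) on { '/', 'num' }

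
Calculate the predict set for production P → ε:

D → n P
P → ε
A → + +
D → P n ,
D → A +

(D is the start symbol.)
{ $, 'n' }

PREDICT(P → ε) = (FIRST(RHS) \ {ε}) ∪ (FOLLOW(P) if ε ∈ FIRST(RHS), i.e. RHS ⇒* ε)
The right-hand side is ε (FIRST(ε) = { ε }), so the predict set is FOLLOW(P) = { $, 'n' }
PREDICT(P → ε) = { $, 'n' }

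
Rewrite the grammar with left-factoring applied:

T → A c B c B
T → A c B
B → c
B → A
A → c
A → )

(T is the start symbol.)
Left-factoring transforms A → αβ₁ | αβ₂ into A → αA' and A' → β₁ | β₂
(α is the longest common prefix among the alternatives). Repeat until
no nonterminal has two alternatives with a common prefix.

Round 1: T has alternatives sharing prefix 'A c B'. Introduce T': T → A c B T'
  Add: T' → c B
  Add: T' → ε

No remaining common prefixes — done.

Resulting grammar:
T → A c B T'
T' → c B
T' → ε
B → c
B → A
A → c
A → )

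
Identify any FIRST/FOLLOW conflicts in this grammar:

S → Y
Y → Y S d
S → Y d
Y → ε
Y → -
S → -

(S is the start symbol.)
A FIRST/FOLLOW conflict occurs when a non-terminal N has a nullable alternative N → β (β ⇒* ε) and another alternative N → α with FIRST(α) ∩ FOLLOW(N) ≠ ∅: on such a lookahead the parser cannot decide between expanding α and letting N vanish via β.

Nullable non-terminals: S, Y.
FIRST sets used below: FIRST(Y) = { '-', 'd', ε }, FIRST(S) = { '-', 'd', ε }

S: nullable alternative(s) S → Y; FOLLOW(S) = { $, 'd' }
  S → Y: FIRST \ {ε} = { '-', 'd' } — this is the only nullable alternative, skip
  S → Y d: FIRST \ {ε} = { '-', 'd' } — overlaps FOLLOW(S) on { 'd' }: CONFLICT
  S → -: FIRST \ {ε} = { '-' } — disjoint from FOLLOW(S)

Y: nullable alternative(s) Y → ε; FOLLOW(Y) = { $, '-', 'd' }
  Y → Y S d: FIRST \ {ε} = { '-', 'd' } — overlaps FOLLOW(Y) on { '-', 'd' }: CONFLICT
  Y → ε: FIRST \ {ε} = { } — this is the only nullable alternative, skip
  Y → -: FIRST \ {ε} = { '-' } — overlaps FOLLOW(Y) on { '-' }: CONFLICT

So the grammar has 3 FIRST/FOLLOW conflicts (marked CONFLICT above).

Answer: Yes. S → Y d with FOLLOW(S) on { 'd' }; Y → Y S d with FOLLOW(Y) on { '-', 'd' }; Y → '-' with FOLLOW(Y) on { '-' }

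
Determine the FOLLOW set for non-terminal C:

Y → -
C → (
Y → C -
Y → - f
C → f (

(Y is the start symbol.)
To compute FOLLOW(C), find every occurrence of C on a right-hand side N → α C β: add FIRST(β) \ {ε}, and if β is empty or nullable also add FOLLOW(N). Iterate to a fixed point.

In Y → C -: C is followed by '-', add FIRST('-') \ {ε} = { '-' }

Taking the union: FOLLOW(C) = { '-' }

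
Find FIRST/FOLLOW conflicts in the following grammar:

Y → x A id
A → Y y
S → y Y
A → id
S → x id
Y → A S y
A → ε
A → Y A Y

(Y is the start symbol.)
Yes. A → Y y with FOLLOW(A) on { 'id', 'x', 'y' }; A → id with FOLLOW(A) on { 'id' }; A → Y A Y with FOLLOW(A) on { 'id', 'x', 'y' }

Nullable non-terminals: A.
FIRST sets used below: FIRST(Y) = { 'id', 'x', 'y' }

A: nullable alternative(s) A → ε; FOLLOW(A) = { 'id', 'x', 'y' }
  A → Y y: FIRST \ {ε} = { 'id', 'x', 'y' } — overlaps FOLLOW(A) on { 'id', 'x', 'y' }: CONFLICT
  A → id: FIRST \ {ε} = { 'id' } — overlaps FOLLOW(A) on { 'id' }: CONFLICT
  A → ε: FIRST \ {ε} = { } — this is the only nullable alternative, skip
  A → Y A Y: FIRST \ {ε} = { 'id', 'x', 'y' } — overlaps FOLLOW(A) on { 'id', 'x', 'y' }: CONFLICT

S, Y have no nullable alternative, so no FIRST/FOLLOW check is needed there.

So the grammar has 3 FIRST/FOLLOW conflicts (marked CONFLICT above).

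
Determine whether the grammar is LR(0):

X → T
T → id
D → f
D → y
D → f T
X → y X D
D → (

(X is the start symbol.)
Augment with X' → X and build the canonical LR(0) collection (I0 = CLOSURE({[X' → . X]}), then GOTO on every symbol after a dot until no new states appear). It has 11 states:
  I0: { [T → . id], [X → . T], [X → . y X D], [X' → . X] }  — shift
  I1: { [X → T .] }  — reduce
  I2: { [X' → X .] }  — accept
  I3: { [T → id .] }  — reduce
  I4: { [T → . id], [X → . T], [X → . y X D], [X → y . X D] }  — shift
  I5: { [D → . (], [D → . f T], [D → . f], [D → . y], [X → y X . D] }  — shift
  I6: { [D → ( .] }  — reduce
  I7: { [X → y X D .] }  — reduce
  I8: { [D → f . T], [D → f .], [T → . id] }  — shift, reduce
  I9: { [D → y .] }  — reduce
  I10: { [D → f T .] }  — reduce

Conflict in state I8:
  Shift-reduce conflict between [D → f .] and [T → . id]
So the grammar is NOT LR(0).

Answer: No. Shift-reduce conflict between [D → f .] and [T → . id]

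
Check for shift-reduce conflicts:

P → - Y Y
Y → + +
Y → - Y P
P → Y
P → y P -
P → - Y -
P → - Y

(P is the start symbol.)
A shift-reduce conflict occurs when an LR(0) state has both:
  - a complete (reduce) item [A → α .] (dot at the end), and
  - a shift item [B → β . c γ] (dot before a terminal).

Augment with P' → P and build the canonical LR(0) collection (I0 = CLOSURE({[P' → . P]}), then GOTO on every symbol after a dot until no new states appear). It has 15 states:
  I0: { [P → . - Y -], [P → . - Y Y], [P → . - Y], [P → . Y], [P → . y P -], [P' → . P], [Y → . + +], [Y → . - Y P] }  — shift
  I1: { [Y → + . +] }  — shift
  I2: { [P → - . Y -], [P → - . Y Y], [P → - . Y], [Y → - . Y P], [Y → . + +], [Y → . - Y P] }  — shift
  I3: { [P' → P .] }  — accept
  I4: { [P → Y .] }  — reduce
  I5: { [P → . - Y -], [P → . - Y Y], [P → . - Y], [P → . Y], [P → . y P -], [P → y . P -], [Y → . + +], [Y → . - Y P] }  — shift
  I6: { [P → y P . -] }  — shift
  I7: { [P → y P - .] }  — reduce
  I8: { [Y → - . Y P], [Y → . + +], [Y → . - Y P] }  — shift
  I9: { [P → - Y . -], [P → - Y . Y], [P → - Y .], [P → . - Y -], [P → . - Y Y], [P → . - Y], [P → . Y], [P → . y P -], [Y → - Y . P], [Y → . + +], [Y → . - Y P] }  — shift, reduce
  I10: { [P → - . Y -], [P → - . Y Y], [P → - . Y], [P → - Y - .], [Y → - . Y P], [Y → . + +], [Y → . - Y P] }  — shift, reduce
  I11: { [Y → - Y P .] }  — reduce
  I12: { [P → - Y Y .], [P → Y .] }  — 2 reduces
  I13: { [P → . - Y -], [P → . - Y Y], [P → . - Y], [P → . Y], [P → . y P -], [Y → - Y . P], [Y → . + +], [Y → . - Y P] }  — shift
  I14: { [Y → + + .] }  — reduce

I9 contains reduce item [P → - Y .] and shift items [P → . - Y], [P → . - Y -], [P → - Y . -], [P → . - Y Y], [P → . y P -], [Y → . + +], [Y → . - Y P] — shift-reduce conflict.
I10 contains reduce item [P → - Y - .] and shift items [Y → . + +], [Y → . - Y P] — shift-reduce conflict.

Answer: Yes — I9: [P → - Y .] vs [P → . - Y]; I10: [P → - Y - .] vs [Y → . + +]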